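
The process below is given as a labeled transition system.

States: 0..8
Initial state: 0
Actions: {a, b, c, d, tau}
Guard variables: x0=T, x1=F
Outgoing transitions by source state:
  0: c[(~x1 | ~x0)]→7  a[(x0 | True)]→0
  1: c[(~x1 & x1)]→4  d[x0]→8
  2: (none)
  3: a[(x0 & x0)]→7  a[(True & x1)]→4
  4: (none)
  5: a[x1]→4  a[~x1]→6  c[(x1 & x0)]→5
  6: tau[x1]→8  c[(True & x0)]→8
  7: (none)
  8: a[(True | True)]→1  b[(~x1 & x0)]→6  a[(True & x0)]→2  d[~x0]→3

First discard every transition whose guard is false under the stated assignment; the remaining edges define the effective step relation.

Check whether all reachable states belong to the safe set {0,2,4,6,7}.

Safe = {0,2,4,6,7}
Reachable = {0,7}
  0: ✓
  7: ✓

Answer: INVARIANT HOLDS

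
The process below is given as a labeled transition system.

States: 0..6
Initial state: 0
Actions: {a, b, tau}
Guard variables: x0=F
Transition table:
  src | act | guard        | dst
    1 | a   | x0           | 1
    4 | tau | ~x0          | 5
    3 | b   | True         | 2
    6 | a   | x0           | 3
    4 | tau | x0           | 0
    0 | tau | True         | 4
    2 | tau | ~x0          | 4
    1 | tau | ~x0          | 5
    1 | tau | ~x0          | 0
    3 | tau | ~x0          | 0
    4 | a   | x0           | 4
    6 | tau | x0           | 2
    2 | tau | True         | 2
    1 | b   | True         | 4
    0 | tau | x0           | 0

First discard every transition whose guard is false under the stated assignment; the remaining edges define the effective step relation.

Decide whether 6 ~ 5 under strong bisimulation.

Answer: BISIMILAR

Trace:
Refine partition for ~:
  π0 = {{0,1,2,3,4,5,6}}
  π1 = {{0,2,4},{1,3},{5,6}}
  π2 = {{0,2},{1},{3},{4},{5,6}}
  π3 = {{0},{1},{2},{3},{4},{5,6}}
stable after 4 split(s): 6 block(s)
6∈{5,6}, 5∈{5,6}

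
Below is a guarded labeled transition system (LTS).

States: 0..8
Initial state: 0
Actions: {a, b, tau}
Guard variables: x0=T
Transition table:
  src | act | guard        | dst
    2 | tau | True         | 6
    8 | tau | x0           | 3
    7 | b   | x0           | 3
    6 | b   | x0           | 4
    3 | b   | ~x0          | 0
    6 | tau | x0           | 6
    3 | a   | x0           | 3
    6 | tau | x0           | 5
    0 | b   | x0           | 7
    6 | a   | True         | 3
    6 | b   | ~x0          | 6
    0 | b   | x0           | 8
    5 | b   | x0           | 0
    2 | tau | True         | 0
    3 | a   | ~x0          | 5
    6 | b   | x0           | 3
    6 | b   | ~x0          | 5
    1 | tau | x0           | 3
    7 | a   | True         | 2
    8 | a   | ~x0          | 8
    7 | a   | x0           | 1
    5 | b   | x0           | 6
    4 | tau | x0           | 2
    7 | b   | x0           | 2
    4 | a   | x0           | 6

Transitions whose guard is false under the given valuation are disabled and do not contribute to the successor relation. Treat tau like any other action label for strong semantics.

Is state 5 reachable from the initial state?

20 transition(s) survive guard evaluation.
depth 0: {0}
depth 1: {7,8}  cumulative {0,7,8}
depth 2: {1,2,3}  cumulative {0,1,2,3,7,8}
depth 3: {6}  cumulative {0,1,2,3,6,7,8}
depth 4: {4,5}  cumulative {0,1,2,3,4,5,6,7,8}
Reachable = {0,1,2,3,4,5,6,7,8}
trace reaching 5: b·b·tau·tau

Answer: REACHABLE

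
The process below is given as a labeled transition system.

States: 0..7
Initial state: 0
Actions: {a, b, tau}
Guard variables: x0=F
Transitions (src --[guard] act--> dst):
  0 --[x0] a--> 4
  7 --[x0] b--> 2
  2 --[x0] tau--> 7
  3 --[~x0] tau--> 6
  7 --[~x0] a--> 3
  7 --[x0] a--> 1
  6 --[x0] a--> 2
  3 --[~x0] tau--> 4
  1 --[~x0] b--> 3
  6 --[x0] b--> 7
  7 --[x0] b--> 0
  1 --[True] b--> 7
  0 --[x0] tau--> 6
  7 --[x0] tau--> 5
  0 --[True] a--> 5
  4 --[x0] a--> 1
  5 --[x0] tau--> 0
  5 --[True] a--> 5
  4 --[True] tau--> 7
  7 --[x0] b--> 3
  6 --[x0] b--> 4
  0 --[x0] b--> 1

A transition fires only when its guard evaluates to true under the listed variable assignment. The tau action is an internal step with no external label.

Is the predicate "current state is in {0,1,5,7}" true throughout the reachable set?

Allowed set {0,1,5,7}
Reach set: {0,5}
  0: ✓
  5: ✓

Answer: INVARIANT HOLDS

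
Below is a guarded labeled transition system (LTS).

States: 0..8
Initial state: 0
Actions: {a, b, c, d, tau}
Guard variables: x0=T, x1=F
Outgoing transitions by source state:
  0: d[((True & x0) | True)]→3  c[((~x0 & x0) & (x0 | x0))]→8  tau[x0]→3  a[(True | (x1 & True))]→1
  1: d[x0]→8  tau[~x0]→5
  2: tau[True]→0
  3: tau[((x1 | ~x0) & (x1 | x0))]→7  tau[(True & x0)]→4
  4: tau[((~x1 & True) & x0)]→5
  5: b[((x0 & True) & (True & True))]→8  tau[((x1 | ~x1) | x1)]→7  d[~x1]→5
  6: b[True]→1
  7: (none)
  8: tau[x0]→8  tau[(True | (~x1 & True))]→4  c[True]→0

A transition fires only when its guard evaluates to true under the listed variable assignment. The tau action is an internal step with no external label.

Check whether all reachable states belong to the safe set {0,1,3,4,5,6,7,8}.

Answer: INVARIANT HOLDS

Trace:
Allowed set {0,1,3,4,5,6,7,8}
Reachable = {0,1,3,4,5,7,8}
  0: ✓
  1: ✓
  3: ✓
  4: ✓
  5: ✓
  7: ✓
  8: ✓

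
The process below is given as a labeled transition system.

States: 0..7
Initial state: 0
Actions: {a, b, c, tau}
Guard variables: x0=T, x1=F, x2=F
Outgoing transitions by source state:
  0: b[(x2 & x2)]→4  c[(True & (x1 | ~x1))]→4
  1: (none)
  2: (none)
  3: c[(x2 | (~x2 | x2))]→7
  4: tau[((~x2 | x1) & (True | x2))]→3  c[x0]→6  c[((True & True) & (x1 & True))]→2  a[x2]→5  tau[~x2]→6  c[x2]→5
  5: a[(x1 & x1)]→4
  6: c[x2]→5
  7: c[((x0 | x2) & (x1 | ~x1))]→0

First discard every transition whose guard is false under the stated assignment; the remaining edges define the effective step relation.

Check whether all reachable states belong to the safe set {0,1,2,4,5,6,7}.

Answer: INVARIANT VIOLATED at state 3

Working:
Safe = {0,1,2,4,5,6,7}
Reach set: {0,3,4,6,7}
  0: ✓
  3: ✗ unsafe
  4: ✓
  6: ✓
  7: ✓
reach 3 via c·tau — violates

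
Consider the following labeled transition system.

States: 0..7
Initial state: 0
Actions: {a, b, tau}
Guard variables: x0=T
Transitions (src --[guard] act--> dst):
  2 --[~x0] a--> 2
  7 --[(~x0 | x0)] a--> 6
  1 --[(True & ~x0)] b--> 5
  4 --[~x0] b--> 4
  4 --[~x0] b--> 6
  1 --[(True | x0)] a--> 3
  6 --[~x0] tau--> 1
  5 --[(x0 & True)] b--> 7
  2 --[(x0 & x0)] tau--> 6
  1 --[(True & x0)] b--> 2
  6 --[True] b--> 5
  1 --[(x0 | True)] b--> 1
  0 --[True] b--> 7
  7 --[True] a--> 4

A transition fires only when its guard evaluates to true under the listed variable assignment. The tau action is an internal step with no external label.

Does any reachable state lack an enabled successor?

R = {0,4,5,6,7}
  0: b→7  [1 exit(s)]
  4: ∅  [no exit]
  5: b→7  [1 exit(s)]
  6: b→5  [1 exit(s)]
  7: a→4  a→6  [2 exit(s)]
trace reaching 4: b·a

Answer: DEADLOCK at state 4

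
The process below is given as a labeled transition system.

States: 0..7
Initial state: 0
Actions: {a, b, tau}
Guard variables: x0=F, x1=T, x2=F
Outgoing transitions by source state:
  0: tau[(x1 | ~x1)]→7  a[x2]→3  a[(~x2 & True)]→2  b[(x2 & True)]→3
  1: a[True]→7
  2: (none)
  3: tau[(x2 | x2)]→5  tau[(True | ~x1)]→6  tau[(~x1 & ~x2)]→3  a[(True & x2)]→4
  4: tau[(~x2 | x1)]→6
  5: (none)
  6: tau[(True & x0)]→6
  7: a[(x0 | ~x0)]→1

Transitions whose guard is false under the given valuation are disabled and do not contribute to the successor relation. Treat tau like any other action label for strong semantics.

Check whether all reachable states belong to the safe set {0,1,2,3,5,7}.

Safe = {0,1,2,3,5,7}
Reachable = {0,1,2,7}
  0: ✓
  1: ✓
  2: ✓
  7: ✓

Answer: INVARIANT HOLDS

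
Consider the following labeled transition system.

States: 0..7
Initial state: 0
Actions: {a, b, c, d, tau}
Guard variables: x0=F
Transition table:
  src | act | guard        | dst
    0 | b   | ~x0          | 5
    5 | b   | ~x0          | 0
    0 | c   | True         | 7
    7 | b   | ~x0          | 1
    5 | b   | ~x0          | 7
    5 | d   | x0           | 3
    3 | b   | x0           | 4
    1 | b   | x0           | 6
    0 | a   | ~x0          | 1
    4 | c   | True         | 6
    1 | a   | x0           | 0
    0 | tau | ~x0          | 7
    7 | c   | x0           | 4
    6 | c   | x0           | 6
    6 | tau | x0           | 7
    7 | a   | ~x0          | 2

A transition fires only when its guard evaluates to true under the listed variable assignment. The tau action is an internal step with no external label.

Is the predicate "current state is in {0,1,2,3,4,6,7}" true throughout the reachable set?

Answer: INVARIANT VIOLATED at state 5

Analysis:
Inv-set: {0,1,2,3,4,6,7}
Reachable = {0,1,2,5,7}
  0: ✓
  1: ✓
  2: ✓
  5: VIOLATES
  7: ✓
witness against invariant: b → 5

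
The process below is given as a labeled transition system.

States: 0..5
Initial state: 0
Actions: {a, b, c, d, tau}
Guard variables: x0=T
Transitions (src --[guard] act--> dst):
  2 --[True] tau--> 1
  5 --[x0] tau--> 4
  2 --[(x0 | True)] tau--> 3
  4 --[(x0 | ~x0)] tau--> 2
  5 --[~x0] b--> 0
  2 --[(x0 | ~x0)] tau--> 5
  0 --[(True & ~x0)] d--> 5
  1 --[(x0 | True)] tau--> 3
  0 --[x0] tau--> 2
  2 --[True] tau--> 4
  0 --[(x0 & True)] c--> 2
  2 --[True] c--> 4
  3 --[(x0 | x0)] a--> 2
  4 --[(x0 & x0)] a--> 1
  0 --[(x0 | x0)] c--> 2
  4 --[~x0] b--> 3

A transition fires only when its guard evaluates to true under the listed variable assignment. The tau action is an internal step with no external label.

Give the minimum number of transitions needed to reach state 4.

Layered search for 4:
  depth 0: {0}
  depth 1: {2}
  depth 2: {1,3,4,5}
depth(4)=2, e.g. c·c

Answer: 2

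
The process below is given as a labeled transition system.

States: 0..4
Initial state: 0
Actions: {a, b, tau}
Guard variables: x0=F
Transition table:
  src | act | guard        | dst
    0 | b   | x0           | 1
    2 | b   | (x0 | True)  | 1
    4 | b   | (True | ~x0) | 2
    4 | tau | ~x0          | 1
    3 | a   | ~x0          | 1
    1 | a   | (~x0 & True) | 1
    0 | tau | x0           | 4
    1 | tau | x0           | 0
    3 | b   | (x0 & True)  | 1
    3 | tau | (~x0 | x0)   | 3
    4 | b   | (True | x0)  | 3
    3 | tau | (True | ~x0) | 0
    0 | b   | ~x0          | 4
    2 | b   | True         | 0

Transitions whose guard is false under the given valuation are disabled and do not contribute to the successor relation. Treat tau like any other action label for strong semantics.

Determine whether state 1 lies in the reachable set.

Answer: REACHABLE

Analysis:
10 transition(s) survive guard evaluation.
L0 = {0}
L1 = {4}  total {0,4}
L2 = {1,2,3}  total {0,1,2,3,4}
R = {0,1,2,3,4}
trace reaching 1: b·tau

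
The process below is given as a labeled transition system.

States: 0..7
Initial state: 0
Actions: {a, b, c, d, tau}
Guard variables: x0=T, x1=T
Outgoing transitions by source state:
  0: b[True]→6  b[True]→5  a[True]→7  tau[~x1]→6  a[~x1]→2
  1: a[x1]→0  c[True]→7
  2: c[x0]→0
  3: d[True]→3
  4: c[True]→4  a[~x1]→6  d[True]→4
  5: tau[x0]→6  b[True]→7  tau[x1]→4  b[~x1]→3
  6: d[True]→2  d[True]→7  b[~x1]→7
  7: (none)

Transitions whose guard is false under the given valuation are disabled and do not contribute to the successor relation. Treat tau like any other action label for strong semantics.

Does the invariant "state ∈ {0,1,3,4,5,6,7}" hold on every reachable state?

Answer: INVARIANT VIOLATED at state 2

Trace:
Allowed set {0,1,3,4,5,6,7}
Reachable = {0,2,4,5,6,7}
  0: safe
  2: ✗ unsafe
  4: safe
  5: safe
  6: safe
  7: safe
counterexample path to 2: b·d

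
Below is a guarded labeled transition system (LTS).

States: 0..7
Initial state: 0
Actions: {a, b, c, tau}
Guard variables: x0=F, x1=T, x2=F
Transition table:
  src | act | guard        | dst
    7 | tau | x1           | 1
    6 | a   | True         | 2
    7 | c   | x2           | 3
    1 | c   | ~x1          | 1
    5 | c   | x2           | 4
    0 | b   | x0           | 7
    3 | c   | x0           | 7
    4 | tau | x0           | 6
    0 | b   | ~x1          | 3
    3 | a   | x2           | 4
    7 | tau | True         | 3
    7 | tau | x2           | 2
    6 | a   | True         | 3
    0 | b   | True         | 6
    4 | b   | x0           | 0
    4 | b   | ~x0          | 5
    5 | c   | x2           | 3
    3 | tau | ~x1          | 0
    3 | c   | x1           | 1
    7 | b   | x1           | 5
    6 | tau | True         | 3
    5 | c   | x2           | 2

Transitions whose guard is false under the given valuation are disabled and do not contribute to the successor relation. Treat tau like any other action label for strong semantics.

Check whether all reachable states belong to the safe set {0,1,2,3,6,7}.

Allowed set {0,1,2,3,6,7}
Reach set: {0,1,2,3,6}
  0: safe
  1: safe
  2: safe
  3: safe
  6: safe

Answer: INVARIANT HOLDS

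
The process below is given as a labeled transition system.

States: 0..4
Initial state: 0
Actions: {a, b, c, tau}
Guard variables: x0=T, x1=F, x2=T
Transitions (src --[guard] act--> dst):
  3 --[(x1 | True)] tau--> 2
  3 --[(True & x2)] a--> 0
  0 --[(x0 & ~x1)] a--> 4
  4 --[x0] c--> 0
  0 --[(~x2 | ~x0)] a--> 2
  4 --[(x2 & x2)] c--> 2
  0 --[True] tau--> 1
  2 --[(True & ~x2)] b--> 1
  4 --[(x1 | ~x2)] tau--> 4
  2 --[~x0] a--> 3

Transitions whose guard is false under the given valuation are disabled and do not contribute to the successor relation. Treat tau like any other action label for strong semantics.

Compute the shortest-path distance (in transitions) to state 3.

Layered search for 3:
  depth 0: {0}
  depth 1: {1,4}
  depth 2: {2}
3 never appears.

Answer: UNREACHABLE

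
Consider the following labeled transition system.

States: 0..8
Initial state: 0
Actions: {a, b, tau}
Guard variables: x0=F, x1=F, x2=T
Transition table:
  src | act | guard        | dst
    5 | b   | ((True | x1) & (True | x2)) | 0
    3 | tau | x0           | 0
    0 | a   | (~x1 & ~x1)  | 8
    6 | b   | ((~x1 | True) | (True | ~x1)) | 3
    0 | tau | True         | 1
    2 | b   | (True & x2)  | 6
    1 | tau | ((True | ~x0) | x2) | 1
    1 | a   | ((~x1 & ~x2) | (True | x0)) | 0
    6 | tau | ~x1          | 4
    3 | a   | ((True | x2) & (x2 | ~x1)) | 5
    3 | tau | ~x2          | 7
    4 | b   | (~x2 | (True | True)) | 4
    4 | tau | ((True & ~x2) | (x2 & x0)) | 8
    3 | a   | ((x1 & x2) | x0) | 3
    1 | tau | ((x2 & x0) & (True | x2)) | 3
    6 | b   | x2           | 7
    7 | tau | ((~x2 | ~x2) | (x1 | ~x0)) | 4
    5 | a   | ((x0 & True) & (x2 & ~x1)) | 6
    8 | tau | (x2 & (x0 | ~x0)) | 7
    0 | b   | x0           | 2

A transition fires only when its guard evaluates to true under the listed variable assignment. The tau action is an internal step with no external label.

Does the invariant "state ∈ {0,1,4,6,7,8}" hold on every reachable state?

Inv-set: {0,1,4,6,7,8}
Reachable = {0,1,4,7,8}
  0: safe
  1: safe
  4: safe
  7: safe
  8: safe

Answer: INVARIANT HOLDS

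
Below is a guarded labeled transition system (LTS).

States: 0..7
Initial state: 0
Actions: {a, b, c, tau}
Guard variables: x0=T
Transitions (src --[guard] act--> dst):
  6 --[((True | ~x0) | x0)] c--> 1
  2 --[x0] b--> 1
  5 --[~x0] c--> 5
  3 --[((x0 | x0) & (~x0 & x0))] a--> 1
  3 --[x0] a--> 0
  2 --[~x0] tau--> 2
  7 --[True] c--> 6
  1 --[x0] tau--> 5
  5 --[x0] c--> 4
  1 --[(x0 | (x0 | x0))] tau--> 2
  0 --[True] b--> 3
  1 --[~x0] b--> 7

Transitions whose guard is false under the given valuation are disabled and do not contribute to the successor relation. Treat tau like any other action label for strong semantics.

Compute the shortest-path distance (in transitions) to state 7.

BFS to 7:
  Layer 0: {0}
  Layer 1: {3}
7 never appears.

Answer: UNREACHABLE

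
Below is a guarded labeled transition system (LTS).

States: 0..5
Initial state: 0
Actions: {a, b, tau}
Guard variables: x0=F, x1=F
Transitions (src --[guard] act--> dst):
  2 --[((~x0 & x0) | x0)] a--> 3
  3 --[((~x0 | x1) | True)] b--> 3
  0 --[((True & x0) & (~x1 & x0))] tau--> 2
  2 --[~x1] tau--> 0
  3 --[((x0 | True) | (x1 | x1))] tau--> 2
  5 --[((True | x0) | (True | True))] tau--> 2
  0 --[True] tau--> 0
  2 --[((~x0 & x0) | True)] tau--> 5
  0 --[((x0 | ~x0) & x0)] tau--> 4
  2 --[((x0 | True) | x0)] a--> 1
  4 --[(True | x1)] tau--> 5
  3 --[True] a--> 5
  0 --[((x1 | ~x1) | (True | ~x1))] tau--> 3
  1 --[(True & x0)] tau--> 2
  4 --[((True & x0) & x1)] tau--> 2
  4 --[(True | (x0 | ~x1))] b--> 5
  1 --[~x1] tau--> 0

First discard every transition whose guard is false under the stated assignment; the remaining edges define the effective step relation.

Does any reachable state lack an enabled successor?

Reachable = {0,1,2,3,5}
  0: tau→0  tau→3  [2 exit(s)]
  1: tau→0  [1 exit(s)]
  2: a→1  tau→0  tau→5  [3 exit(s)]
  3: a→5  b→3  tau→2  [3 exit(s)]
  5: tau→2  [1 exit(s)]

Answer: DEADLOCK-FREE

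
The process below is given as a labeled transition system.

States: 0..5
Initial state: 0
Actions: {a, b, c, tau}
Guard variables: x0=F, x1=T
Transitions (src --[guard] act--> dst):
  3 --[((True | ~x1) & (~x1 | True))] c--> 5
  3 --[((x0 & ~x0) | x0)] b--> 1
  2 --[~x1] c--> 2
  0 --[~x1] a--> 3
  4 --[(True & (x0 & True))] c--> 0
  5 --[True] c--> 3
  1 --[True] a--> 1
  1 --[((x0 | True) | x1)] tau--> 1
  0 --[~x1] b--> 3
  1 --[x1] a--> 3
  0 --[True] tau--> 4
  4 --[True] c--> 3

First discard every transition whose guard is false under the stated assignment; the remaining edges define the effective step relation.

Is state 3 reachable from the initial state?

Guard filter leaves 7 enabled edge(s).
depth 0: {0}
depth 1: {4}  cumulative {0,4}
depth 2: {3}  cumulative {0,3,4}
depth 3: {5}  cumulative {0,3,4,5}
R = {0,3,4,5}
trace reaching 3: tau·c

Answer: REACHABLE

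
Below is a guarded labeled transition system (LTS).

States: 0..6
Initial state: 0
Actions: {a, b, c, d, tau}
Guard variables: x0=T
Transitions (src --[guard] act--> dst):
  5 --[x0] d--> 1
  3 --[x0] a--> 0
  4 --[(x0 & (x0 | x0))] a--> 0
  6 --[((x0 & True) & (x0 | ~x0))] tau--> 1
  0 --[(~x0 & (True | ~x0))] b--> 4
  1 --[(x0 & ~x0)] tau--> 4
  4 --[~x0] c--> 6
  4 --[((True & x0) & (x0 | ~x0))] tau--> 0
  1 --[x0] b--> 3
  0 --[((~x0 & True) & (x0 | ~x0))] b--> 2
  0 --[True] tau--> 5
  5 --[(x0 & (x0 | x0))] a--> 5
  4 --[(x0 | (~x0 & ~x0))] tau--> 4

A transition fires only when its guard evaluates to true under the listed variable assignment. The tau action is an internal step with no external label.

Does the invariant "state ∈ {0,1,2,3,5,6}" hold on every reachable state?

Safe = {0,1,2,3,5,6}
Reach set: {0,1,3,5}
  0: ok
  1: ok
  3: ok
  5: ok

Answer: INVARIANT HOLDS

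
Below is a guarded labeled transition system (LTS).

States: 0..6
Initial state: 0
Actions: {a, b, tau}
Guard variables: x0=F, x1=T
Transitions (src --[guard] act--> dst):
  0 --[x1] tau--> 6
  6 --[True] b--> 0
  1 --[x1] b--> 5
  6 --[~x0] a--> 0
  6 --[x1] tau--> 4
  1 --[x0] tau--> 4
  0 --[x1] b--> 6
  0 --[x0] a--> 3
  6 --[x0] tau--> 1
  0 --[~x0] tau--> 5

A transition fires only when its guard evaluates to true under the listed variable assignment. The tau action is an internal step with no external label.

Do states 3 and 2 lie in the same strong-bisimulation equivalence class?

Answer: BISIMILAR

Analysis:
Refine partition for ~:
  P[0] = {{0,1,2,3,4,5,6}}
  P[1] = {{0},{1},{2,3,4,5},{6}}
4 equivalence class(es) (converged in 2)
class of 3: {2,3,4,5}; class of 2: {2,3,4,5}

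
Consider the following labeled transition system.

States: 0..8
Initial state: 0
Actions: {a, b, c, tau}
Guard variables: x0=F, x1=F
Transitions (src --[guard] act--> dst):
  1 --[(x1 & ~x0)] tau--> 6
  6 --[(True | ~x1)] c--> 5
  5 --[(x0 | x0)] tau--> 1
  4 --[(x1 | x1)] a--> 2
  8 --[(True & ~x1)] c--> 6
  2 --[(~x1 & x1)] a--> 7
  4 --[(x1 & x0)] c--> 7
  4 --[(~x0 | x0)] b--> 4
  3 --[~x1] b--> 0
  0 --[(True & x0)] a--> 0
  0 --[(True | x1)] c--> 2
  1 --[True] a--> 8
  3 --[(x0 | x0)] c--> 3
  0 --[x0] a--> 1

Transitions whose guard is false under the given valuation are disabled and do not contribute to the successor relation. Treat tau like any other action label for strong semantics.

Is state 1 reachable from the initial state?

After dropping false guards: 6 live edges.
Layer 0: {0}
Layer 1: {2}  cumulative {0,2}
Reachable = {0,2}

Answer: UNREACHABLE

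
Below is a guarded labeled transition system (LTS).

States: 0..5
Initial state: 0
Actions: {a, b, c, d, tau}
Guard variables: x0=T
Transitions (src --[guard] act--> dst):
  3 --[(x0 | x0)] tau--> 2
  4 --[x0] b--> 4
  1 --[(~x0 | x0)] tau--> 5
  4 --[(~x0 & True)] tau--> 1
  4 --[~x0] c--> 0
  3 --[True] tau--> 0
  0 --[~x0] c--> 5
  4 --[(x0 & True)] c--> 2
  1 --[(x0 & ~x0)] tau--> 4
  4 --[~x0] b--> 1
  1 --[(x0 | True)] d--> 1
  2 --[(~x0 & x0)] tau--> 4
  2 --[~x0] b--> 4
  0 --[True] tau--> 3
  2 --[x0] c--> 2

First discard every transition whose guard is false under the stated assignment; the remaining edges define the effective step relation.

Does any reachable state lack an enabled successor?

Answer: DEADLOCK-FREE

Analysis:
R = {0,2,3}
  0: tau→3  [1 exit(s)]
  2: c→2  [1 exit(s)]
  3: tau→0  tau→2  [2 exit(s)]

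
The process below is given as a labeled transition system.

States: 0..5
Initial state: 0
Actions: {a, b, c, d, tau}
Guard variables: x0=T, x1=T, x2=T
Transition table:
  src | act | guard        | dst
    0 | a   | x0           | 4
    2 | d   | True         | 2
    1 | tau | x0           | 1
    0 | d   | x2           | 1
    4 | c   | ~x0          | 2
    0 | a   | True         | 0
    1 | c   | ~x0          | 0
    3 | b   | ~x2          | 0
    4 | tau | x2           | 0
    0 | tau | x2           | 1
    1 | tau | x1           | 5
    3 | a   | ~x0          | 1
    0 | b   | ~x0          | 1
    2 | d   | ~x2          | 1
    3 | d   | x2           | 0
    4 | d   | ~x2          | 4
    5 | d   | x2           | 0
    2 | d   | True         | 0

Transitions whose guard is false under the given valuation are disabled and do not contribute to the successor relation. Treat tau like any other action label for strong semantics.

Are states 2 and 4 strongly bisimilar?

Answer: NOT BISIMILAR

Working:
Compute ~ classes (split until stable):
  round 0: {{0,1,2,3,4,5}}
  round 1: {{0},{1,4},{2,3,5}}
  round 2: {{0},{1},{2},{3,5},{4}}
5 equivalence class(es) (converged in 3)
[2]={2}  [4]={4}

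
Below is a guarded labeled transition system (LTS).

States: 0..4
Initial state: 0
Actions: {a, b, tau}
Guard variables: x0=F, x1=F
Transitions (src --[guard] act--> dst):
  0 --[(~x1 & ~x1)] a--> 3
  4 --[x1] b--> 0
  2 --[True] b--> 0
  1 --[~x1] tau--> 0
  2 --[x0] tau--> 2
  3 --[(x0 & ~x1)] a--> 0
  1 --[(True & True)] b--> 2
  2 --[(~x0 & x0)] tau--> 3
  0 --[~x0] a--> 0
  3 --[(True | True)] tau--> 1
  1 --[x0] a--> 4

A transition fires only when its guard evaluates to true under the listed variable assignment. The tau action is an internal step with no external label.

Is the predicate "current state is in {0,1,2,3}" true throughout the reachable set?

Allowed set {0,1,2,3}
R = {0,1,2,3}
  0: ✓
  1: ✓
  2: ✓
  3: ✓

Answer: INVARIANT HOLDS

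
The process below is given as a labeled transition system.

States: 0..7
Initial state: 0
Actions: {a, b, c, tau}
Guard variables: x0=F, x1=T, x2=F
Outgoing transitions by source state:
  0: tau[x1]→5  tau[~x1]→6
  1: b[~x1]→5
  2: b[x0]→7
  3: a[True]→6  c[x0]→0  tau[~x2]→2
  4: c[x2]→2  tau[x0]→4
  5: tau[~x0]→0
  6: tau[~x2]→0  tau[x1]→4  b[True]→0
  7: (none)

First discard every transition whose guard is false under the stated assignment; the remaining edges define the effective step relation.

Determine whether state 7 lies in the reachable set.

After dropping false guards: 7 live edges.
Layer 0: {0}
Layer 1: {5}  total {0,5}
Reach set: {0,5}

Answer: UNREACHABLE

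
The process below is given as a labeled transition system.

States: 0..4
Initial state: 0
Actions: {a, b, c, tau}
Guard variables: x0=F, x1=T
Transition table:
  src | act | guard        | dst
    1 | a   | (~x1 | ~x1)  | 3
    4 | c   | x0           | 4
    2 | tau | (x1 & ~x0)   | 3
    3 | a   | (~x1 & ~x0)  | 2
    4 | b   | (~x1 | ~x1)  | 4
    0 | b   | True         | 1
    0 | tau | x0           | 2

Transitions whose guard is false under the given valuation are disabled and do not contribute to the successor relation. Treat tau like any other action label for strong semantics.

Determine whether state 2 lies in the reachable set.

2 transition(s) survive guard evaluation.
Layer 0: {0}
Layer 1: {1}  cumulative {0,1}
R = {0,1}

Answer: UNREACHABLE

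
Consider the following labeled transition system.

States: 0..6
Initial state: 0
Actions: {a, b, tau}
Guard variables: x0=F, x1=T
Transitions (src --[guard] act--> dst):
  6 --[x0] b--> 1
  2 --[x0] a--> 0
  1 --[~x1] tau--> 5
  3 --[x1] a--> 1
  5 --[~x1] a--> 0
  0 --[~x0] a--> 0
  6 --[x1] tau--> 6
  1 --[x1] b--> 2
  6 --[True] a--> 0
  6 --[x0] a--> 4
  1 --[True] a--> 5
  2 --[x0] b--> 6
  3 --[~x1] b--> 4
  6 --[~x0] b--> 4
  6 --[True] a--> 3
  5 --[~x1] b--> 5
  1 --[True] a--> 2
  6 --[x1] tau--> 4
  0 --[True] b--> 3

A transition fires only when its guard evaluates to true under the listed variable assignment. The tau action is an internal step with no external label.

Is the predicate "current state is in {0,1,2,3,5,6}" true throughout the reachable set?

Answer: INVARIANT HOLDS

Trace:
Allowed set {0,1,2,3,5,6}
Reach set: {0,1,2,3,5}
  0: safe
  1: safe
  2: safe
  3: safe
  5: safe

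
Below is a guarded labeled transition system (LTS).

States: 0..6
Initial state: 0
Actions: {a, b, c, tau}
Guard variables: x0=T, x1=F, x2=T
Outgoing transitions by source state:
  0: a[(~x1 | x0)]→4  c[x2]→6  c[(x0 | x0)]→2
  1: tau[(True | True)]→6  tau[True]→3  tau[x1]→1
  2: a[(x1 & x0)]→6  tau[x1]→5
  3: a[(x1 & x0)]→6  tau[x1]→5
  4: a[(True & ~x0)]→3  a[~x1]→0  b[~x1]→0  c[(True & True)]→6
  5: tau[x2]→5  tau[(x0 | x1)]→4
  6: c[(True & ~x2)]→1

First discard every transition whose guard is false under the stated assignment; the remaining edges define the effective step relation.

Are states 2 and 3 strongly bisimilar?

Answer: BISIMILAR

Analysis:
Compute ~ classes (split until stable):
  P[0] = {{0,1,2,3,4,5,6}}
  P[1] = {{0},{1,5},{2,3,6},{4}}
  P[2] = {{0},{1},{2,3,6},{4},{5}}
Fixed point at round 3; 5 class(es).
[2]={2,3,6}  [3]={2,3,6}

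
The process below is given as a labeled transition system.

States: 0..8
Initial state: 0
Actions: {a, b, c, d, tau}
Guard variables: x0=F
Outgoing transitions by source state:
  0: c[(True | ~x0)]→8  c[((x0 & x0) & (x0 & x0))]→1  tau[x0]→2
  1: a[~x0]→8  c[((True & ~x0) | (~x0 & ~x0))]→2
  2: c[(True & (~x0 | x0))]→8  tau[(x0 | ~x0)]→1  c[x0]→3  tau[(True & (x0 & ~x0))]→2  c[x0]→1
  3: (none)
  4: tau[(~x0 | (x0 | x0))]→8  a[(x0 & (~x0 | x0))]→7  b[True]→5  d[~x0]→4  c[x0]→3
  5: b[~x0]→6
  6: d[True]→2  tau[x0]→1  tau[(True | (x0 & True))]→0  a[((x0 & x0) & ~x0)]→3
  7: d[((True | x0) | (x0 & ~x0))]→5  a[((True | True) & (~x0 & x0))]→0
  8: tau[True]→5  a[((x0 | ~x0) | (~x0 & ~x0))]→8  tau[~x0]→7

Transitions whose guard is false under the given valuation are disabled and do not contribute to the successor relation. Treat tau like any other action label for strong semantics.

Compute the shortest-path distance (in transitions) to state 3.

Layered search for 3:
  L0 = {0}
  L1 = {8}
  L2 = {5,7}
  L3 = {6}
  L4 = {2}
  L5 = {1}
3 never appears.

Answer: UNREACHABLE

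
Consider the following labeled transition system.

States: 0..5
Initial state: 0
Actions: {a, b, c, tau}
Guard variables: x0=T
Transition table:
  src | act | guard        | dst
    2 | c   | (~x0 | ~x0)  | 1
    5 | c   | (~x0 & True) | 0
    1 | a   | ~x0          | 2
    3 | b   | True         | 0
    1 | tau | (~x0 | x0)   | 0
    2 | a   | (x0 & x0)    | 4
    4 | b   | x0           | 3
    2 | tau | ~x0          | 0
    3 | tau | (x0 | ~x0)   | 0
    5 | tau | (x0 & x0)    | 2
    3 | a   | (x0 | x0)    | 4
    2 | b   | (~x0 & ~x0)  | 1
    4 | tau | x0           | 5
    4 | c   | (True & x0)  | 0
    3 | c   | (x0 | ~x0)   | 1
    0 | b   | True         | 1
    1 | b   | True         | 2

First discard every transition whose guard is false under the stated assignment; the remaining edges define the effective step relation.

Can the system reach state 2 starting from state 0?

12 transition(s) survive guard evaluation.
depth 0: {0}
depth 1: {1}  cumulative {0,1}
depth 2: {2}  cumulative {0,1,2}
depth 3: {4}  cumulative {0,1,2,4}
depth 4: {3,5}  cumulative {0,1,2,3,4,5}
Reachable = {0,1,2,3,4,5}
Path to 2: b·b

Answer: REACHABLE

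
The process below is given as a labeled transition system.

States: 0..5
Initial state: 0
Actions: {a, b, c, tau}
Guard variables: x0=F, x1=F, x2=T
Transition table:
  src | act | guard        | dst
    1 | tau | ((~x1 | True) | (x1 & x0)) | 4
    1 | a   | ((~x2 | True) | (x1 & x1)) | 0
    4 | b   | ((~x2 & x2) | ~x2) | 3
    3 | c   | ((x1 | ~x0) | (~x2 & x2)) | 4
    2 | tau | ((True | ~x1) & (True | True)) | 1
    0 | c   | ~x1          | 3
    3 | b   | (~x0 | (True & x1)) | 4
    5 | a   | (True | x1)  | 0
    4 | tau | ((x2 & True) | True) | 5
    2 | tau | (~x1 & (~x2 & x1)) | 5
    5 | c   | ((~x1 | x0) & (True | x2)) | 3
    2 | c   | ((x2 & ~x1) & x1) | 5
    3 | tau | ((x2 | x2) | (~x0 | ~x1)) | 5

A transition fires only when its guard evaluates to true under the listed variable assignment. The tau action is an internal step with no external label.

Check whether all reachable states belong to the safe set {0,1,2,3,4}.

Allowed set {0,1,2,3,4}
Reachable = {0,3,4,5}
  0: ok
  3: ok
  4: ok
  5: VIOLATES
witness against invariant: c·tau → 5

Answer: INVARIANT VIOLATED at state 5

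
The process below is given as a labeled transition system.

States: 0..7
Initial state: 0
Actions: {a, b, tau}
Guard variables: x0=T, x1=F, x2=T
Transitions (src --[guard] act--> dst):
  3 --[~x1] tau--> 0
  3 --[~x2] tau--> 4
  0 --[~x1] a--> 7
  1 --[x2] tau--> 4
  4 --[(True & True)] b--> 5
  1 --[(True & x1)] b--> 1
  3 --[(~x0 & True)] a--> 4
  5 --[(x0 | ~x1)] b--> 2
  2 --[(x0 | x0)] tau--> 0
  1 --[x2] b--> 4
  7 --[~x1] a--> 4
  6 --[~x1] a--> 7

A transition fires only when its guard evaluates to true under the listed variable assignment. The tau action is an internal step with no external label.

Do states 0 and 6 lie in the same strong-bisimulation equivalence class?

Refine partition for ~:
  P[0] = {{0,1,2,3,4,5,6,7}}
  P[1] = {{0,6,7},{1},{2,3},{4,5}}
  P[2] = {{0,6},{1},{2,3},{4},{5},{7}}
6 equivalence class(es) (converged in 3)
0∈{0,6}, 6∈{0,6}

Answer: BISIMILAR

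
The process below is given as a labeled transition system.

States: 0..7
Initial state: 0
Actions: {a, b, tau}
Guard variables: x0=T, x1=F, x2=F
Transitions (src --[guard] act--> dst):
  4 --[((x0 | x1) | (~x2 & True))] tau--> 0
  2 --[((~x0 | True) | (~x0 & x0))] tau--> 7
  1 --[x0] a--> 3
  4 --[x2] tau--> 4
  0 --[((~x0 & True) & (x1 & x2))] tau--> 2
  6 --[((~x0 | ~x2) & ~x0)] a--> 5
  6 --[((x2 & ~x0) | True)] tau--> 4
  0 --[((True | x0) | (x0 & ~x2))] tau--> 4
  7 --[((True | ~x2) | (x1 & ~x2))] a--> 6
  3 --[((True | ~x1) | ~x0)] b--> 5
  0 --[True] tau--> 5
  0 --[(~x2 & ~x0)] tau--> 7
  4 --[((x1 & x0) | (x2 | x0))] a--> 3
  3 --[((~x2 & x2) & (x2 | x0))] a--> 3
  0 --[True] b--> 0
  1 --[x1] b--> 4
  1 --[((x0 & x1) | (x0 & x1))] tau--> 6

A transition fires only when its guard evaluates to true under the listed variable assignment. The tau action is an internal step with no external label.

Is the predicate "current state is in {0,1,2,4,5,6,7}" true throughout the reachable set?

Safe = {0,1,2,4,5,6,7}
Reach set: {0,3,4,5}
  0: ok
  3: outside
  4: ok
  5: ok
witness against invariant: tau·a → 3

Answer: INVARIANT VIOLATED at state 3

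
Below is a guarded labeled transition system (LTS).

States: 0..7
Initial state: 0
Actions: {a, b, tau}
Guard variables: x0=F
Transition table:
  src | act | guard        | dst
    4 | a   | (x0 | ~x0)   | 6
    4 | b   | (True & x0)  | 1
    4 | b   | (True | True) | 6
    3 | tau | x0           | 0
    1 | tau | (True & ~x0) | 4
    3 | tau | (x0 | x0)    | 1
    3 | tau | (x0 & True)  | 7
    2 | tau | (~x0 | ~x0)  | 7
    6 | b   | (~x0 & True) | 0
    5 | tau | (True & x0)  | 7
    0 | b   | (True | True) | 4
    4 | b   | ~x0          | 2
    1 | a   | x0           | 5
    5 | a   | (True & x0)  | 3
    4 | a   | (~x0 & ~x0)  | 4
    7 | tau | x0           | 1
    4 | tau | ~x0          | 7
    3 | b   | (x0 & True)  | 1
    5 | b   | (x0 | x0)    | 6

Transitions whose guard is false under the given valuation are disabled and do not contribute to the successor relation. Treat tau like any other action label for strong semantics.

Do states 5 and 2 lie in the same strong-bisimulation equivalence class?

Compute ~ classes (split until stable):
  π0 = {{0,1,2,3,4,5,6,7}}
  π1 = {{0,6},{1,2},{3,5,7},{4}}
  π2 = {{0},{1},{2},{3,5,7},{4},{6}}
6 equivalence class(es) (converged in 3)
5∈{3,5,7}, 2∈{2}

Answer: NOT BISIMILAR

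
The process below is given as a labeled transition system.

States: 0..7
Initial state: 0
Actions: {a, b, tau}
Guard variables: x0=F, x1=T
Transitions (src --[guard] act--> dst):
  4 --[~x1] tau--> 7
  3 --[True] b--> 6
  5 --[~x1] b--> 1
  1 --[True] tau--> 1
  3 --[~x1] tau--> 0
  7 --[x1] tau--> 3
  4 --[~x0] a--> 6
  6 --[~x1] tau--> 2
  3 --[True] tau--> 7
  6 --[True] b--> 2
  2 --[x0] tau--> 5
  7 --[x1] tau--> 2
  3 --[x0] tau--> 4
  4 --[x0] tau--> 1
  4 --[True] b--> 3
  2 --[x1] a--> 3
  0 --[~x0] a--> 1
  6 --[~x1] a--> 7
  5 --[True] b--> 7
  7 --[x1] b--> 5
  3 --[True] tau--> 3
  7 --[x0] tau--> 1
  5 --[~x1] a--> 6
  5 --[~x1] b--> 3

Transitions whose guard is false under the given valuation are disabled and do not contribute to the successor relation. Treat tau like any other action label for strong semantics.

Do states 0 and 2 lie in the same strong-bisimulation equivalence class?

Refine partition for ~:
  π0 = {{0,1,2,3,4,5,6,7}}
  π1 = {{0,2},{1},{3,7},{4},{5,6}}
  π2 = {{0},{1},{2},{3},{4},{5},{6},{7}}
Fixed point at round 3; 8 class(es).
[0]={0}  [2]={2}

Answer: NOT BISIMILAR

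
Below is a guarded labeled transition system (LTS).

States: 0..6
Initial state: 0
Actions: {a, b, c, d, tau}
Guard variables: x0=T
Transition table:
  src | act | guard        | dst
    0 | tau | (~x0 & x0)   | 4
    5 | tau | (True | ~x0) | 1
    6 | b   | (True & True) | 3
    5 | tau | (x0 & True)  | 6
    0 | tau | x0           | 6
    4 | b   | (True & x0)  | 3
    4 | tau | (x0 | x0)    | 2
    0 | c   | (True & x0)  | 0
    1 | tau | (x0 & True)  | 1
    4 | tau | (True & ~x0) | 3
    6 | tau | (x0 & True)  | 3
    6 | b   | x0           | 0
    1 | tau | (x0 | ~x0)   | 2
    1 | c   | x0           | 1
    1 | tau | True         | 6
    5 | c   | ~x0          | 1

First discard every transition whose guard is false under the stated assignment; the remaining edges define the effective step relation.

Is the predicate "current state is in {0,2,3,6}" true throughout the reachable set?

Answer: INVARIANT HOLDS

Trace:
Safe = {0,2,3,6}
Reach set: {0,3,6}
  0: safe
  3: safe
  6: safe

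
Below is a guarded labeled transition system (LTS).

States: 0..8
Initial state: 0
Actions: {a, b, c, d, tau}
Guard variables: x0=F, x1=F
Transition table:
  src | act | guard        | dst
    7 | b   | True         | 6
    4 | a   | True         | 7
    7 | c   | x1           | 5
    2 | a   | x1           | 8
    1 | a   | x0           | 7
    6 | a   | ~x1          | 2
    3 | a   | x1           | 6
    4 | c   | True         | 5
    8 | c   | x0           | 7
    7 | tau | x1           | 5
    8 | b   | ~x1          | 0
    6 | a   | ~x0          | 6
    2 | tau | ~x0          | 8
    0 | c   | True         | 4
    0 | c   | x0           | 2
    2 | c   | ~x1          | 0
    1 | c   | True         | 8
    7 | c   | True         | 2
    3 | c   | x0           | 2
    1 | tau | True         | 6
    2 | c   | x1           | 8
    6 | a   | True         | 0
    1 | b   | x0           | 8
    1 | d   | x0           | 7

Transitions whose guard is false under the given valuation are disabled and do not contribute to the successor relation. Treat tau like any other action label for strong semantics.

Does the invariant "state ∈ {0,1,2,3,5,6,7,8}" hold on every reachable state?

Allowed set {0,1,2,3,5,6,7,8}
R = {0,2,4,5,6,7,8}
  0: ✓
  2: ✓
  4: ✗ unsafe
  5: ✓
  6: ✓
  7: ✓
  8: ✓
reach 4 via c — violates

Answer: INVARIANT VIOLATED at state 4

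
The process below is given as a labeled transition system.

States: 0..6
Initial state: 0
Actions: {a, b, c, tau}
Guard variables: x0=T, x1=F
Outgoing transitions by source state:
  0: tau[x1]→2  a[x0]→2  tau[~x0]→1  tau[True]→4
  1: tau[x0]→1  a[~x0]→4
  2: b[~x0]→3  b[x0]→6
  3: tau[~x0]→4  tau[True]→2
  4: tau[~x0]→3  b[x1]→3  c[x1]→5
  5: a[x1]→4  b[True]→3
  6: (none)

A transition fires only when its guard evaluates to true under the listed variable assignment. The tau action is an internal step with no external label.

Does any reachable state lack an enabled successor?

Answer: DEADLOCK at state 4

Analysis:
R = {0,2,4,6}
  0: a→2  tau→4  [2 out]
  2: b→6  [1 out]
  4: ∅  [STUCK]
  6: ∅  [STUCK]
trace reaching 4: tau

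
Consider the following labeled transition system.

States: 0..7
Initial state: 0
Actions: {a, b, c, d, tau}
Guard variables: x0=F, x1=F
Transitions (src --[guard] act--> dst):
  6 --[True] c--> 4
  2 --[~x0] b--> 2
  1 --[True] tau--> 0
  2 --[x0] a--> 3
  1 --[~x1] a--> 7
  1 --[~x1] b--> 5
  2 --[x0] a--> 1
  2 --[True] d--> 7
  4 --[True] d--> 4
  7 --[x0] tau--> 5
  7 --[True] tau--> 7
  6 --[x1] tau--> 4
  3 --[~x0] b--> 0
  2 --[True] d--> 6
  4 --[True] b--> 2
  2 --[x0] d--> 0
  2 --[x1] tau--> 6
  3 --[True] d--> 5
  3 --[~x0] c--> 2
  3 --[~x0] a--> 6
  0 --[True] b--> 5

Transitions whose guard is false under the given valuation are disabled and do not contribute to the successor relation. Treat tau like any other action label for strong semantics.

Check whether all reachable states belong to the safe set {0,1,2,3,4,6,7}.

Answer: INVARIANT VIOLATED at state 5

Trace:
Safe = {0,1,2,3,4,6,7}
R = {0,5}
  0: safe
  5: VIOLATES
witness against invariant: b → 5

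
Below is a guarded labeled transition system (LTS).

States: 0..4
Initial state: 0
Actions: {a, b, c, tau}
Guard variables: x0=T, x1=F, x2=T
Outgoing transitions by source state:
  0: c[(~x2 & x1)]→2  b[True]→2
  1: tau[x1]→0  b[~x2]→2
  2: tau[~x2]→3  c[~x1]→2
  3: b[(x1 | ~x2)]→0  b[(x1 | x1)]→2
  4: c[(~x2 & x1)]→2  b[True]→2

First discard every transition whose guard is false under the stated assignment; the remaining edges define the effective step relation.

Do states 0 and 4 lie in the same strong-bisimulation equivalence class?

Refine partition for ~:
  π0 = {{0,1,2,3,4}}
  π1 = {{0,4},{1,3},{2}}
stable after 2 split(s): 3 block(s)
0∈{0,4}, 4∈{0,4}

Answer: BISIMILAR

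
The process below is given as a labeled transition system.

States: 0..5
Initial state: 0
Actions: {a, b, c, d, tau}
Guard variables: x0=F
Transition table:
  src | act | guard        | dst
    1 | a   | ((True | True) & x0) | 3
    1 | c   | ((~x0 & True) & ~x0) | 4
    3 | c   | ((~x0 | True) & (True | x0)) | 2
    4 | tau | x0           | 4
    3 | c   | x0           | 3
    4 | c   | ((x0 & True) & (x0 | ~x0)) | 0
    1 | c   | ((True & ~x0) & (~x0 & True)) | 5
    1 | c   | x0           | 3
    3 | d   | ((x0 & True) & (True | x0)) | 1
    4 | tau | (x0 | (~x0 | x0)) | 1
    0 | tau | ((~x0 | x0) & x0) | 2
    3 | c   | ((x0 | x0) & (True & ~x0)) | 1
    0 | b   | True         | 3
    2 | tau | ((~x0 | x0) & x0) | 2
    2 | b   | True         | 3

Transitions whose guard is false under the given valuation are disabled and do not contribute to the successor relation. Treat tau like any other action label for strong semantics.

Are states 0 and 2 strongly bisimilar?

Bisimulation quotient by refinement:
  π0 = {{0,1,2,3,4,5}}
  π1 = {{0,2},{1,3},{4},{5}}
  π2 = {{0,2},{1},{3},{4},{5}}
stable after 3 split(s): 5 block(s)
[0]={0,2}  [2]={0,2}

Answer: BISIMILAR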